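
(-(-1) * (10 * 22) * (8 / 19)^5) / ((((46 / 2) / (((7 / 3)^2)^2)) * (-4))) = -4327178240 / 4612972437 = -0.94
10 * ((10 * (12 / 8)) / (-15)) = -10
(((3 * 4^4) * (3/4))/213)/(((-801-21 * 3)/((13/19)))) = -26/12141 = -0.00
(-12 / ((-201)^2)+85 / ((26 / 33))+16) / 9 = 43377103 / 3151278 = 13.76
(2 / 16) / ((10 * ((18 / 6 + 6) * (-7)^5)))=-1 / 12101040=-0.00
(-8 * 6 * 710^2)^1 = -24196800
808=808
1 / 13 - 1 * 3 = -38 / 13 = -2.92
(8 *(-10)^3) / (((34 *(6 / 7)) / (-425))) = 350000 / 3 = 116666.67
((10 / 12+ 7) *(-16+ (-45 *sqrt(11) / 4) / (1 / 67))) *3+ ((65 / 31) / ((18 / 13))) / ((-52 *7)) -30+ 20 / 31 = -141705 *sqrt(11) / 8 -6333329 / 15624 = -59153.15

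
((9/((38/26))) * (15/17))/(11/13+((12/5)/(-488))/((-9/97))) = 6.04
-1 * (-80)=80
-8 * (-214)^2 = -366368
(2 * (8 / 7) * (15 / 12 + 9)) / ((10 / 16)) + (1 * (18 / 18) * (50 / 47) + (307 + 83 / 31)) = 17757834 / 50995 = 348.23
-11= -11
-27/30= -0.90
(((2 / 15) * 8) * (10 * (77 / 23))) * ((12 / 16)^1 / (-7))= -88 / 23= -3.83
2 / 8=1 / 4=0.25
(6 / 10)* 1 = 3 / 5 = 0.60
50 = 50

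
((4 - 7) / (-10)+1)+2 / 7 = 111 / 70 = 1.59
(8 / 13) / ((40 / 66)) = 66 / 65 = 1.02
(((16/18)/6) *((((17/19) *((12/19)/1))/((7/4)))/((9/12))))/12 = 1088/204687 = 0.01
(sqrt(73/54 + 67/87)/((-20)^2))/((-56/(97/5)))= -97* sqrt(578202)/58464000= -0.00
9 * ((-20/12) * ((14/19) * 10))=-2100/19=-110.53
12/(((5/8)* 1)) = 96/5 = 19.20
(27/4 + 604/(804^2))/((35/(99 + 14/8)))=31404581/1616040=19.43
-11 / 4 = -2.75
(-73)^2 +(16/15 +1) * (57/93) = 79954/15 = 5330.27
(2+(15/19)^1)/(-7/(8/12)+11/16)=-848/2983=-0.28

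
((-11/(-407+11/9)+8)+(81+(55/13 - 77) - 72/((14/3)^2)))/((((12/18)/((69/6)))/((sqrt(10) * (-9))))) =-1700974269 * sqrt(10)/845936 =-6358.58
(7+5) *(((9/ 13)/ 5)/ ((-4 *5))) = -27/ 325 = -0.08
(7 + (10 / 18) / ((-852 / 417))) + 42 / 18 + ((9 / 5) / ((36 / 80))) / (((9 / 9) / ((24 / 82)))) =1072289 / 104796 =10.23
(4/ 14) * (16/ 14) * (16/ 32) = 8/ 49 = 0.16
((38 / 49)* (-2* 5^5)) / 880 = -11875 / 2156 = -5.51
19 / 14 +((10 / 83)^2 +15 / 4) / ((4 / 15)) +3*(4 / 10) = 64325923 / 3857840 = 16.67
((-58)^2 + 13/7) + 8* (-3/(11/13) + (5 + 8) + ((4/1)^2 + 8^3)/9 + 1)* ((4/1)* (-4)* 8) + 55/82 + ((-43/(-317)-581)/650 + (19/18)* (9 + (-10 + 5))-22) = -394782102961717/5854498650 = -67432.26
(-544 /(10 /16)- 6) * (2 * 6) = -52584 /5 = -10516.80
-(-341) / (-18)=-341 / 18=-18.94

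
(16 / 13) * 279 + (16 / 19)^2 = 1614832 / 4693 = 344.09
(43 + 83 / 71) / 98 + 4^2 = 16.45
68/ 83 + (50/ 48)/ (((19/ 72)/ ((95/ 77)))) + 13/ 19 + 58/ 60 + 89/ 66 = 15826028/ 1821435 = 8.69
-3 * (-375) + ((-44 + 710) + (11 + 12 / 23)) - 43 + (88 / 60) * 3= 202851 / 115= 1763.92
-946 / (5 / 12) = -11352 / 5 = -2270.40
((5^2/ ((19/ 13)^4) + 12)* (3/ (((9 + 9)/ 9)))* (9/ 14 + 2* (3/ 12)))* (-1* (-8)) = 31239456/ 130321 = 239.71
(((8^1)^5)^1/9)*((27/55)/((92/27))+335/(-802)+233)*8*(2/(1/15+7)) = 10315710660608/5377009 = 1918484.92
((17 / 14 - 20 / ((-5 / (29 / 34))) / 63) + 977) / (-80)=-2095451 / 171360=-12.23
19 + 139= 158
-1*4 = -4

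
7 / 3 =2.33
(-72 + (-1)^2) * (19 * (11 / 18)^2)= -163229 / 324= -503.79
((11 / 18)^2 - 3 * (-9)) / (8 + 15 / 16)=35476 / 11583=3.06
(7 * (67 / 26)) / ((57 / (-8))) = -1876 / 741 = -2.53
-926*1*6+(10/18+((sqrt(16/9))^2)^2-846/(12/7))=-979417/162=-6045.78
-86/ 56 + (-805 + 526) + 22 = -7239/ 28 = -258.54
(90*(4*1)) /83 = 360 /83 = 4.34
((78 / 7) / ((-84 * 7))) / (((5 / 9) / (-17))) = 0.58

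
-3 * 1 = -3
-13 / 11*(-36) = 468 / 11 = 42.55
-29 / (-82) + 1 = 111 / 82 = 1.35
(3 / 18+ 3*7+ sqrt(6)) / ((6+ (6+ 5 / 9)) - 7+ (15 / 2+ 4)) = 18*sqrt(6) / 307+ 381 / 307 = 1.38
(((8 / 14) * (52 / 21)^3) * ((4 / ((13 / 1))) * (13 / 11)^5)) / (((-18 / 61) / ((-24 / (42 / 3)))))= 35.75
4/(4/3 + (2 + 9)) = 12/37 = 0.32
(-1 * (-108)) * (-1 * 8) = -864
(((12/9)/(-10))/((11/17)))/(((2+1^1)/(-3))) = 34/165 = 0.21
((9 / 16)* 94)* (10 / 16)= 2115 / 64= 33.05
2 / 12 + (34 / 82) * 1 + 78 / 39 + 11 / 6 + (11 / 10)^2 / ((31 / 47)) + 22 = 3590467 / 127100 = 28.25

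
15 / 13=1.15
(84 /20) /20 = 21 /100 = 0.21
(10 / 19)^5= 100000 / 2476099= 0.04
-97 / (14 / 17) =-1649 / 14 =-117.79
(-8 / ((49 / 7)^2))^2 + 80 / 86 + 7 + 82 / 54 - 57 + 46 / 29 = -3713625581 / 80839269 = -45.94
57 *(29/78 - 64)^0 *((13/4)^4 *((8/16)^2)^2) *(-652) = -265360251/1024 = -259140.87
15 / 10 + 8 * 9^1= 73.50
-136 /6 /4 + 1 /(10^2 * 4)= -6797 /1200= -5.66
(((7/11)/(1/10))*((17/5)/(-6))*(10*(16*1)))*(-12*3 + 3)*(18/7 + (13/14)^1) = 66640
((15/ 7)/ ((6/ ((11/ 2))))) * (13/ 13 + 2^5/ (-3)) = -1595/ 84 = -18.99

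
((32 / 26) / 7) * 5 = 80 / 91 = 0.88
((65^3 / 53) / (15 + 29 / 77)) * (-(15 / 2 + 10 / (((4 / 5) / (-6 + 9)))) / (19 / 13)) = -12370483125 / 1192288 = -10375.42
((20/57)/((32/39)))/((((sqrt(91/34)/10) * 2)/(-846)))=-1105.68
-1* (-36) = 36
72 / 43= 1.67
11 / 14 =0.79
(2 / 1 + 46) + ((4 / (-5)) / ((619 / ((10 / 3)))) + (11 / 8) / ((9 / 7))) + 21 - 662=-591.93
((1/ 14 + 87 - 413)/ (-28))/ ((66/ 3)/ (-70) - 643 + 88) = -22815/ 1088416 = -0.02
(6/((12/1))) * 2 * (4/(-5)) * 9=-7.20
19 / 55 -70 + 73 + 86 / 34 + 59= 60658 / 935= 64.87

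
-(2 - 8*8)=62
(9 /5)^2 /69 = 27 /575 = 0.05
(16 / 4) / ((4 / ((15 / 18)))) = 5 / 6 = 0.83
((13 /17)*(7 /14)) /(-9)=-13 /306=-0.04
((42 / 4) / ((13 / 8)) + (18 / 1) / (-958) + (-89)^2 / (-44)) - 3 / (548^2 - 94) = -2379606246079 / 13708989580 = -173.58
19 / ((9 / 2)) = 38 / 9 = 4.22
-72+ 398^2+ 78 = 158410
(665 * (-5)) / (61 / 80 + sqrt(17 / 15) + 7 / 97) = 29491686000 / 4640309 - 40044704000 * sqrt(255) / 78885253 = -1750.69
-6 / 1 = -6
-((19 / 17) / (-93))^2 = -361 / 2499561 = -0.00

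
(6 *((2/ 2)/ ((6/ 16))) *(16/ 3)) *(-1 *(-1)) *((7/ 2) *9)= 2688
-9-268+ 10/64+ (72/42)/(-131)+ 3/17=-138021447/498848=-276.68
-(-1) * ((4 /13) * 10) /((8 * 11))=5 /143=0.03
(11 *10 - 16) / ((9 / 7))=658 / 9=73.11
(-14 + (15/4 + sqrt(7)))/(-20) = 41/80 -sqrt(7)/20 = 0.38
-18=-18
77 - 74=3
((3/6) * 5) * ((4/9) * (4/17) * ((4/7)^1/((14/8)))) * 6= 1280/2499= 0.51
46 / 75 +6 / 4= 317 / 150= 2.11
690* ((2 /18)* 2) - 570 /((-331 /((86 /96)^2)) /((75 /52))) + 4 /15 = 1713965323 /11015680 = 155.59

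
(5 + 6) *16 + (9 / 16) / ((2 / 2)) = 2825 / 16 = 176.56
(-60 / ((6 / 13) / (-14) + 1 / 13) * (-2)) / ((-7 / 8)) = -3120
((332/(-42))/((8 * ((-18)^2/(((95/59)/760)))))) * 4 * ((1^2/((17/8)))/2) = -83/13648824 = -0.00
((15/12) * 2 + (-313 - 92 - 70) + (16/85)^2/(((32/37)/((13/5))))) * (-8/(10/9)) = 614347722/180625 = 3401.23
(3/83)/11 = 3/913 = 0.00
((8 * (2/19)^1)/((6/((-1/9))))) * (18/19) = -16/1083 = -0.01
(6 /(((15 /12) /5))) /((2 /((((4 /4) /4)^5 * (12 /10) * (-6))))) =-27 /320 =-0.08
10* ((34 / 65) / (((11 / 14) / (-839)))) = -798728 / 143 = -5585.51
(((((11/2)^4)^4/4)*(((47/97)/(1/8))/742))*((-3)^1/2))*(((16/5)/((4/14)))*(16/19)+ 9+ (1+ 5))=-15037554544882488981021/448104366080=-33558152259.11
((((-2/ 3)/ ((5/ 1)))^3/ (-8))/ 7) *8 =8/ 23625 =0.00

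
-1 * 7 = -7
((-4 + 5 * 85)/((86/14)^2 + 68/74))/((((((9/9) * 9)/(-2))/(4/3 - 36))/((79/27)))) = 245.50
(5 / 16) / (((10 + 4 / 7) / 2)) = 35 / 592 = 0.06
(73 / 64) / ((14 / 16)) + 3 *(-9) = -1439 / 56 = -25.70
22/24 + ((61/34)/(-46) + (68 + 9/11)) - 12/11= 1770419/25806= 68.60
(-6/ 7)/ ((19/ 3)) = -18/ 133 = -0.14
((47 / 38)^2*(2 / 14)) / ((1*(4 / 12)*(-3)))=-2209 / 10108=-0.22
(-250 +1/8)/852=-1999/6816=-0.29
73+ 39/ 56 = 4127/ 56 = 73.70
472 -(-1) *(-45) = 427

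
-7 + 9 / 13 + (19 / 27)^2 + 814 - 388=3982117 / 9477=420.19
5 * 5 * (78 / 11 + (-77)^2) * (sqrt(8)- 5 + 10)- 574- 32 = 3264850 * sqrt(2) / 11 + 8155459 / 11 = 1161150.38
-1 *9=-9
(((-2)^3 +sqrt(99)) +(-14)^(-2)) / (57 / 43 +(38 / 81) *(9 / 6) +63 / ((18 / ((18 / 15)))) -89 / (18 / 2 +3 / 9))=9096435 / 3761989 -487620 *sqrt(11) / 537427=-0.59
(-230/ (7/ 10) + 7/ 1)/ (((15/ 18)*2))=-6753/ 35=-192.94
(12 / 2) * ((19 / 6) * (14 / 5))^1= 266 / 5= 53.20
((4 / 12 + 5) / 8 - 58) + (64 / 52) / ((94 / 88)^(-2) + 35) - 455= -527802733 / 1030263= -512.30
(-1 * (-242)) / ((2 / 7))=847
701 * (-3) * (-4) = 8412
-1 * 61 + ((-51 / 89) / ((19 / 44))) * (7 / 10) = -523609 / 8455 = -61.93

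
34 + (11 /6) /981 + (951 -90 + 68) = 5668229 /5886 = 963.00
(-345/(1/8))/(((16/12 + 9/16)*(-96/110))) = 151800/91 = 1668.13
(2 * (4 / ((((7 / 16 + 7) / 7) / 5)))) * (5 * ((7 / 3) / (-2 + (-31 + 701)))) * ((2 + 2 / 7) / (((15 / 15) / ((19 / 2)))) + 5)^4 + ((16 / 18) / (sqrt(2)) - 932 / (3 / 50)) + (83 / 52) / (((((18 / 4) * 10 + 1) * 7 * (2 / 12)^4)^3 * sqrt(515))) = 319341.42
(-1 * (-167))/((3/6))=334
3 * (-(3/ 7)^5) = -729/ 16807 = -0.04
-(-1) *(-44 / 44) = -1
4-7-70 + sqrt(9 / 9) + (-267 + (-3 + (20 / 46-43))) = -8845 / 23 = -384.57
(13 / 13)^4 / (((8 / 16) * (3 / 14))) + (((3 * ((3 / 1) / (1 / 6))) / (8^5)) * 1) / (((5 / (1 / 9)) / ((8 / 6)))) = 573443 / 61440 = 9.33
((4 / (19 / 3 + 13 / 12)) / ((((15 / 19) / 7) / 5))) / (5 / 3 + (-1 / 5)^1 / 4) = 127680 / 8633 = 14.79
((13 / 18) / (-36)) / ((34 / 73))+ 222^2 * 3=3257474315 / 22032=147851.96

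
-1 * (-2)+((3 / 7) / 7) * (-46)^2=6446 / 49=131.55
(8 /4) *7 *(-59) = -826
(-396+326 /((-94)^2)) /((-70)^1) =349873 /61852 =5.66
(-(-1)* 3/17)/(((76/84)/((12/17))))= 756/5491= 0.14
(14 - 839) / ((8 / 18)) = -7425 / 4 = -1856.25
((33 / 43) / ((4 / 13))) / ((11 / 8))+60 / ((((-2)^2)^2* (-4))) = 603 / 688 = 0.88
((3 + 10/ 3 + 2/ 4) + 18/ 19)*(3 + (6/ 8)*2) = 35.01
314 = 314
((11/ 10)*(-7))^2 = 59.29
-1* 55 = -55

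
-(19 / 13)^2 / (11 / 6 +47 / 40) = -120 / 169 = -0.71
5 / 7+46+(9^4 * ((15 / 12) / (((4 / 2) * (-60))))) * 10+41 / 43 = -3061867 / 4816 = -635.77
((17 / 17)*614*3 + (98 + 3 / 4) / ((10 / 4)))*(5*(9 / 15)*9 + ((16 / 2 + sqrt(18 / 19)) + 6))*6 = 33867*sqrt(38) / 19 + 462849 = 473836.91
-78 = -78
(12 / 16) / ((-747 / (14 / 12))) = -7 / 5976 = -0.00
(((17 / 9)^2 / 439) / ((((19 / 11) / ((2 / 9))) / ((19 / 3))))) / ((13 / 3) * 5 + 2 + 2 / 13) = 82654 / 297308799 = 0.00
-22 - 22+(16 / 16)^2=-43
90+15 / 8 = 735 / 8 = 91.88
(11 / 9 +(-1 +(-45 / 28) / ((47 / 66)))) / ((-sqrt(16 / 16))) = 12049 / 5922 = 2.03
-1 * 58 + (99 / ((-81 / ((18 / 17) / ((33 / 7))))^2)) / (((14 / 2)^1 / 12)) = -4978202 / 85833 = -58.00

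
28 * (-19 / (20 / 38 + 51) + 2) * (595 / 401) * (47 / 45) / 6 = 125048294 / 10599633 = 11.80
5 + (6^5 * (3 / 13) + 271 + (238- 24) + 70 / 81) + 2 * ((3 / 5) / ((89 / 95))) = 2286.61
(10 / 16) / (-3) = -5 / 24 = -0.21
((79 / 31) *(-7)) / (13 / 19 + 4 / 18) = -94563 / 4805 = -19.68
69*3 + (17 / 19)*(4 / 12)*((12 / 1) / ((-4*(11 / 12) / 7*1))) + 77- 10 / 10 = 57719 / 209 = 276.17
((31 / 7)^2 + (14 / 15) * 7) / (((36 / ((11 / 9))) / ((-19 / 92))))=-0.18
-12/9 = -4/3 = -1.33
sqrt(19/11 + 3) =2 * sqrt(143)/11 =2.17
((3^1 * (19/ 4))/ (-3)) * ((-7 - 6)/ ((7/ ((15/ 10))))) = 741/ 56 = 13.23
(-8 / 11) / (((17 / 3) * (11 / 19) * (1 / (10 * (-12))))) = 26.60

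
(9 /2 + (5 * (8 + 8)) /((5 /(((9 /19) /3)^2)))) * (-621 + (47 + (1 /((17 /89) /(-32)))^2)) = 14051118033 /104329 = 134680.85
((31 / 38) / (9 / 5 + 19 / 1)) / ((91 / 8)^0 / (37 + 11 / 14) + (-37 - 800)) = -81995 / 1749783568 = -0.00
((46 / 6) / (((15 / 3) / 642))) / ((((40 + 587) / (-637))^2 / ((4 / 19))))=213.91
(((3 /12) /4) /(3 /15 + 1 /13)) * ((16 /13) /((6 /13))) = 65 /108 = 0.60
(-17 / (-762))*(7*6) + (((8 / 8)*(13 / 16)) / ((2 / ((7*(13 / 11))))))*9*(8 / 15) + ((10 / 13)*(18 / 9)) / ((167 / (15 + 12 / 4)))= 1045414813 / 60657740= 17.23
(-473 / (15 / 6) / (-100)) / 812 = 473 / 203000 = 0.00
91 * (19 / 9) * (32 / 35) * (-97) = -766688 / 45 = -17037.51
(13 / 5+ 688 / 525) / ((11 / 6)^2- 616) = -0.01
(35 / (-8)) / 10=-7 / 16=-0.44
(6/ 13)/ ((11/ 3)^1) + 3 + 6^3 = 31335/ 143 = 219.13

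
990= 990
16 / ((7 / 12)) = 192 / 7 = 27.43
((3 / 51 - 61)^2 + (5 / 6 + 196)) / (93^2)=6781085 / 14997366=0.45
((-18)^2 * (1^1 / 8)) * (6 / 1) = 243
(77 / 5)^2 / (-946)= -539 / 2150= -0.25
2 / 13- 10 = -128 / 13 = -9.85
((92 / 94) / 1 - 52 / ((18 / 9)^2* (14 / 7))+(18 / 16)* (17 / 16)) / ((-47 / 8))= 26025 / 35344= 0.74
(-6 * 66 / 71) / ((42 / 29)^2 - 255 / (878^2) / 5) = -85577374608 / 32181850145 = -2.66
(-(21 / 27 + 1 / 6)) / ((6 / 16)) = -68 / 27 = -2.52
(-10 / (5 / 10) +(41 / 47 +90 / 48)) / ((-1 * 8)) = 6487 / 3008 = 2.16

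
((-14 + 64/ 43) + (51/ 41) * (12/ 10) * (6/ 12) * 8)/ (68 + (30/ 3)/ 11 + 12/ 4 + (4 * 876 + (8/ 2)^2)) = -634238/ 348289465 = -0.00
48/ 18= 8/ 3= 2.67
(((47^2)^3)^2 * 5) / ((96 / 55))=31952657854960859016275 / 96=332840185989175614752.86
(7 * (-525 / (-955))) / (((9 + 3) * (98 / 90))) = 225 / 764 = 0.29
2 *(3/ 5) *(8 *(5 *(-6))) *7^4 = -691488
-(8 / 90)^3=-64 / 91125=-0.00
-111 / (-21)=37 / 7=5.29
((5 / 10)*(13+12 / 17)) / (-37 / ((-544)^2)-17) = -2028032 / 5030949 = -0.40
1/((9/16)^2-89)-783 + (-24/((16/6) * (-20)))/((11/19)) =-782.23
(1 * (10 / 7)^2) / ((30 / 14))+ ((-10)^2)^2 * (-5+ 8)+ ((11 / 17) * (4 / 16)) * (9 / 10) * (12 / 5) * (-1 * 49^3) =-198259813 / 17850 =-11106.99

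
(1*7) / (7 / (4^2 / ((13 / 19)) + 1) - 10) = -2219 / 3079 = -0.72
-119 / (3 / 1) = -119 / 3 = -39.67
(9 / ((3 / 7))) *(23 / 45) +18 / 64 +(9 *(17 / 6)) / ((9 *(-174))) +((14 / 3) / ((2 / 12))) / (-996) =38023547 / 3466080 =10.97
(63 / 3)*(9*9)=1701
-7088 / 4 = -1772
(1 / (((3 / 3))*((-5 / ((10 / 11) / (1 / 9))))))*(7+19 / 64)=-4203 / 352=-11.94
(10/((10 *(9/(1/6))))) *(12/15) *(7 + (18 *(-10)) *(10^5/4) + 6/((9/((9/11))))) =-98999834/1485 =-66666.55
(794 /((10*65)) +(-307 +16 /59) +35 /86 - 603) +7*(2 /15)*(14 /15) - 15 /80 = -107739035143 /118731600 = -907.42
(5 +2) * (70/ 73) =490/ 73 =6.71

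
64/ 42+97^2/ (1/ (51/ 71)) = 6760.10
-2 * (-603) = 1206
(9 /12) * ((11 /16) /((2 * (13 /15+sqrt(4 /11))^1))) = 70785 /122752- 7425 * sqrt(11) /61376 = 0.18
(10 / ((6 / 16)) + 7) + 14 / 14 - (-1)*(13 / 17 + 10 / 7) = 13159 / 357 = 36.86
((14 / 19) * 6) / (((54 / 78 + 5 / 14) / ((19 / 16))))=1911 / 382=5.00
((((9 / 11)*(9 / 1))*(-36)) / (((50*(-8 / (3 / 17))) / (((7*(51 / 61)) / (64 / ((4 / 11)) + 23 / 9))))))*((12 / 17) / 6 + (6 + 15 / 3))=78121827 / 1833104900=0.04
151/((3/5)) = 755/3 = 251.67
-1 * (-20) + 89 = 109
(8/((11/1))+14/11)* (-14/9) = -28/9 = -3.11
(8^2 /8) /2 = 4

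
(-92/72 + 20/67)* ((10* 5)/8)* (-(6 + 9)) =147625/1608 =91.81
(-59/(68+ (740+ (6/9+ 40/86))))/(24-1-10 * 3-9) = 7611/1670048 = 0.00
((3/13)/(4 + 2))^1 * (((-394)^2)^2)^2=290361999865470382208/13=22335538451190029400.62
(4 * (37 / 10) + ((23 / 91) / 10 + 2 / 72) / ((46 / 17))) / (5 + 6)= 11166277 / 8288280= 1.35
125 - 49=76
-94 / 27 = -3.48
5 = 5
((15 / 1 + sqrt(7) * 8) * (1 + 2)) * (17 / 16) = 765 / 16 + 51 * sqrt(7) / 2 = 115.28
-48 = -48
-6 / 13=-0.46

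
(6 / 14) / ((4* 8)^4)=3 / 7340032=0.00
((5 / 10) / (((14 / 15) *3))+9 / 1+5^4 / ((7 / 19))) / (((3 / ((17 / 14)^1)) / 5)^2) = 115014775 / 16464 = 6985.83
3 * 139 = 417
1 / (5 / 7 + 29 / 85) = 0.95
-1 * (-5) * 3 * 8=120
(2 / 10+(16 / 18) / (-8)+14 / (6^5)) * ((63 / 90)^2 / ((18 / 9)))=86387 / 3888000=0.02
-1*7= -7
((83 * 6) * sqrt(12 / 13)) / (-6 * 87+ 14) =-249 * sqrt(39) / 1651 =-0.94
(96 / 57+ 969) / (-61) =-18443 / 1159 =-15.91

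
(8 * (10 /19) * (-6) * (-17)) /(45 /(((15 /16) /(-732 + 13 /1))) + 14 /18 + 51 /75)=-229500 /18441571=-0.01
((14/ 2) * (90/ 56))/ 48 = 15/ 64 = 0.23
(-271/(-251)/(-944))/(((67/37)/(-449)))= 4502123/15875248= 0.28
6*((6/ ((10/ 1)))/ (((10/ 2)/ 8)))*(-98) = -14112/ 25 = -564.48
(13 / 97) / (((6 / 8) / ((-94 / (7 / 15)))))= -24440 / 679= -35.99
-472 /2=-236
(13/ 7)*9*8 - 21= 789/ 7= 112.71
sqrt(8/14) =2 * sqrt(7)/7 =0.76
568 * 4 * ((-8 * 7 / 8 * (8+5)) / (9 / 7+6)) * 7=-10130848 / 51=-198644.08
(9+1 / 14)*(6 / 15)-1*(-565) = 19902 / 35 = 568.63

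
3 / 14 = 0.21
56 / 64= 7 / 8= 0.88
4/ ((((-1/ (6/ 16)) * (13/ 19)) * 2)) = -57/ 52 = -1.10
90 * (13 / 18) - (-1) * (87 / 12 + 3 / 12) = 145 / 2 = 72.50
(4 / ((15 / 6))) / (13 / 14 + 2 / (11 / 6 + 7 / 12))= 3248 / 3565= 0.91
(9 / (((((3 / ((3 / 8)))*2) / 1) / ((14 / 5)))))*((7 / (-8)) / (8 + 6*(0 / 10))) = -441 / 2560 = -0.17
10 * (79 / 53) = 790 / 53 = 14.91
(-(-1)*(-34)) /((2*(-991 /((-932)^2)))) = 14900.71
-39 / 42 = -13 / 14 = -0.93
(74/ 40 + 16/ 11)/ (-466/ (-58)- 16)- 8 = -427643/ 50820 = -8.41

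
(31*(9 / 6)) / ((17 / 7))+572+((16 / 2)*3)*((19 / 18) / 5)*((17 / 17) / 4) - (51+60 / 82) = 11305661 / 20910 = 540.68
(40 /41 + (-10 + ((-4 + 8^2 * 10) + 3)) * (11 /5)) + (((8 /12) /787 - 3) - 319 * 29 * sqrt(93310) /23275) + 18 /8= 2679502901 /1936020 - 9251 * sqrt(93310) /23275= 1262.61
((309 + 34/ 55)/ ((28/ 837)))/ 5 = 14253273/ 7700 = 1851.07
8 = 8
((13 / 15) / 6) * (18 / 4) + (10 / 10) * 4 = 4.65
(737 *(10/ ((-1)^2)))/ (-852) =-8.65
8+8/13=112/13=8.62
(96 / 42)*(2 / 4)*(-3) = -24 / 7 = -3.43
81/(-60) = -27/20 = -1.35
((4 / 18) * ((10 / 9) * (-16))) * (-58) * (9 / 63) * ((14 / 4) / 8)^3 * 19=134995 / 2592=52.08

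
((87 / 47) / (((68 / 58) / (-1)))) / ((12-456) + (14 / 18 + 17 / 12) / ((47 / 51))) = 15138 / 4234241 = 0.00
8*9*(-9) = -648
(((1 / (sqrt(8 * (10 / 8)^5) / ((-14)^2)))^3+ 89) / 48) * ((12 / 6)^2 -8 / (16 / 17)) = -5860.01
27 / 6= 9 / 2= 4.50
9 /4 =2.25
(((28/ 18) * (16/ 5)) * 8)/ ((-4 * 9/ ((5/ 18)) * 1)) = -0.31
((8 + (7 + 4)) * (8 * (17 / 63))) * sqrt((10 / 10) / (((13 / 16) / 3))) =10336 * sqrt(39) / 819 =78.81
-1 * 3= -3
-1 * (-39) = 39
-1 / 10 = -0.10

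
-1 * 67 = -67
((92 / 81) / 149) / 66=46 / 398277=0.00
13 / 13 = 1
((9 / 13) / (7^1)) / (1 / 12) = 108 / 91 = 1.19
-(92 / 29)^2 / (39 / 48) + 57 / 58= -249359 / 21866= -11.40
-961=-961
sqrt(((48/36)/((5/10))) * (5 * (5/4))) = 5 * sqrt(6)/3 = 4.08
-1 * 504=-504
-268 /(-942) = 134 /471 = 0.28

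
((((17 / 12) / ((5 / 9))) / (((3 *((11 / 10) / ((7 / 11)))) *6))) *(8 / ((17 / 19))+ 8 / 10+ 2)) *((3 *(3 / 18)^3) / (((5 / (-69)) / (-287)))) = 23057293 / 435600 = 52.93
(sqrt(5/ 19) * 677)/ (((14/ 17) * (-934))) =-11509 * sqrt(95)/ 248444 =-0.45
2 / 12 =1 / 6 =0.17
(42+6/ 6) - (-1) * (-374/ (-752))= 16355/ 376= 43.50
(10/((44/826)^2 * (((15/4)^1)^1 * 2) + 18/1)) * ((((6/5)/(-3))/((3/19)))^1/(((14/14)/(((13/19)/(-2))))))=2217397/4610808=0.48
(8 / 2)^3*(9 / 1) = 576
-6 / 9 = -2 / 3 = -0.67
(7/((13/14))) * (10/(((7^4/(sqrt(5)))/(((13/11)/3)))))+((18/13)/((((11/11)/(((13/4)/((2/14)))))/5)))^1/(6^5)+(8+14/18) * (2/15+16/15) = 20 * sqrt(5)/1617+91183/8640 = 10.58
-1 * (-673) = 673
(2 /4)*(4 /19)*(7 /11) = 14 /209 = 0.07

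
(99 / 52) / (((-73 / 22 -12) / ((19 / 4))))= -20691 / 35048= -0.59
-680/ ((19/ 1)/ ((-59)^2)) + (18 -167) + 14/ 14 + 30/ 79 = -187220898/ 1501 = -124730.78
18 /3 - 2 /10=5.80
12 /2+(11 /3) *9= 39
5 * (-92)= -460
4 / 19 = 0.21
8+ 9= 17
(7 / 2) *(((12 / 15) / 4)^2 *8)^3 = 1792 / 15625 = 0.11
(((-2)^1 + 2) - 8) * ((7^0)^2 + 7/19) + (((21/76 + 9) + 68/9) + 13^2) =174.88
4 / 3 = 1.33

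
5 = 5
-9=-9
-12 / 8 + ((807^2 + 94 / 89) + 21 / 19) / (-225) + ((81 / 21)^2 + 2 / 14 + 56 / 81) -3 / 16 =-7732880889809 / 2684631600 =-2880.43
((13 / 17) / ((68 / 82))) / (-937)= -533 / 541586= -0.00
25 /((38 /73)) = 1825 /38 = 48.03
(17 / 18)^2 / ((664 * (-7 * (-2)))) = 289 / 3011904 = 0.00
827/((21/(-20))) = -16540/21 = -787.62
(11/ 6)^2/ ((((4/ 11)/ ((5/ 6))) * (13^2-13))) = 6655/ 134784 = 0.05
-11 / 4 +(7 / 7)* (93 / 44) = -7 / 11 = -0.64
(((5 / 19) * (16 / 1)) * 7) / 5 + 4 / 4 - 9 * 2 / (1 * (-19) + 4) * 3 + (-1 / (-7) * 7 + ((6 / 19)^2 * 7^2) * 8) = 91308 / 1805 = 50.59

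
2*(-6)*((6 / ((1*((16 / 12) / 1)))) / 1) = -54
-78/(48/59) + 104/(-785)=-602927/6280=-96.01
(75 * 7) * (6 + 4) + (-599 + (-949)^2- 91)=905161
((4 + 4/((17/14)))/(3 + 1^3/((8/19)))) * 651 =645792/731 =883.44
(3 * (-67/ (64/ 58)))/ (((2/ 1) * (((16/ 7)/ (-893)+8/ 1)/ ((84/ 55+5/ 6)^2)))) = -7370504485813/ 116141414400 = -63.46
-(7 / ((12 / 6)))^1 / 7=-1 / 2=-0.50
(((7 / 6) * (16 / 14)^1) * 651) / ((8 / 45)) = 9765 / 2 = 4882.50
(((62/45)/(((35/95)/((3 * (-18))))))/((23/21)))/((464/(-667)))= 5301/20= 265.05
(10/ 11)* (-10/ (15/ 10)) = -200/ 33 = -6.06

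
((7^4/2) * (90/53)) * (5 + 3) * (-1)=-864360/53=-16308.68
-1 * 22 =-22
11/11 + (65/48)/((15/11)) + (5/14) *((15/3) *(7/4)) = 737/144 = 5.12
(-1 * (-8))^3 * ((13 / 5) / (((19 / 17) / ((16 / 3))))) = 1810432 / 285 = 6352.39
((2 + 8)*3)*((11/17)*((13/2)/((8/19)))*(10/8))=203775/544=374.59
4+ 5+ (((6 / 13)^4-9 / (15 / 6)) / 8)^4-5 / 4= 829266404040818152767361 / 106466657469308774560000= 7.79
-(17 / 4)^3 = -4913 / 64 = -76.77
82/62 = 41/31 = 1.32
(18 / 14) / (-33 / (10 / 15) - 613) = -18 / 9275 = -0.00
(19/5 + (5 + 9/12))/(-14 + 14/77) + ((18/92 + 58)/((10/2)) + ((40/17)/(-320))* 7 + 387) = 94591149/237728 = 397.90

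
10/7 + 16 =122/7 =17.43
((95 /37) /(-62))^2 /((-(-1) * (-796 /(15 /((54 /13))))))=-0.00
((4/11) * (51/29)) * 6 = 1224/319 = 3.84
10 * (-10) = -100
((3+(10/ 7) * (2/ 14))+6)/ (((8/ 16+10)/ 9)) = 7.89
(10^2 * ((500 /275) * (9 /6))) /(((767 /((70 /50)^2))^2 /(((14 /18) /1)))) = 134456 /97067685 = 0.00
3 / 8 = 0.38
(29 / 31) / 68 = 29 / 2108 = 0.01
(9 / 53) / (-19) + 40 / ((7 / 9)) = 51.42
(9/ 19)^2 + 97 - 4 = 33654/ 361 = 93.22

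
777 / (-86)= -777 / 86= -9.03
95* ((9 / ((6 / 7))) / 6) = 665 / 4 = 166.25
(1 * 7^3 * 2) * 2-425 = 947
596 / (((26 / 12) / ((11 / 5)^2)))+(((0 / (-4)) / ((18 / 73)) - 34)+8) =424246 / 325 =1305.37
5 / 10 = 1 / 2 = 0.50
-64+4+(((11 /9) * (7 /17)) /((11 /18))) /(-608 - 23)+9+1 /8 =-4366001 /85816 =-50.88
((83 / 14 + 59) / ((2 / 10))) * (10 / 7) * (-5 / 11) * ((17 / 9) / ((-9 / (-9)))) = -214625 / 539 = -398.19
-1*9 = -9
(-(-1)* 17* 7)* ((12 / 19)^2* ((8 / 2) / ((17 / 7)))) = 28224 / 361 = 78.18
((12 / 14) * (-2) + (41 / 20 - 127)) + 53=-10313 / 140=-73.66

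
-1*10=-10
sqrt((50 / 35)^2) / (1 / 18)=180 / 7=25.71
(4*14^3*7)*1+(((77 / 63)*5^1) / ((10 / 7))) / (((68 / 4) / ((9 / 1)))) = 2612365 / 34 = 76834.26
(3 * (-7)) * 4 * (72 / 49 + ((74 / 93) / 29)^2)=-2095930288 / 16972221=-123.49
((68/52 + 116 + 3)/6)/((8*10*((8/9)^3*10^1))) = 95013/2662400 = 0.04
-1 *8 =-8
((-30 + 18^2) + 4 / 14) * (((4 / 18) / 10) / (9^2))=412 / 5103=0.08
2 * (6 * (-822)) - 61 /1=-9925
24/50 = 12/25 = 0.48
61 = 61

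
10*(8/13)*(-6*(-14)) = 6720/13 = 516.92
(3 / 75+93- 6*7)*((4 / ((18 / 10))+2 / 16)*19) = 1024309 / 450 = 2276.24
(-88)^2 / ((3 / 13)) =100672 / 3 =33557.33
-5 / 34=-0.15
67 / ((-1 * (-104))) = 67 / 104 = 0.64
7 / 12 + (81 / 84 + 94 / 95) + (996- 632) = 1462483 / 3990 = 366.54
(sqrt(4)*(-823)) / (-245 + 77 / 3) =2469 / 329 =7.50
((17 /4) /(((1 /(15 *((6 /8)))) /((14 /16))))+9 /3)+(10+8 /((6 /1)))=21569 /384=56.17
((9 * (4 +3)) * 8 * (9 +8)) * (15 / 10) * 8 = 102816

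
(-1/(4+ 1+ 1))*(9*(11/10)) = -33/20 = -1.65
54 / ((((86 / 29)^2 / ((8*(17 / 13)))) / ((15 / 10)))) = 2316114 / 24037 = 96.36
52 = 52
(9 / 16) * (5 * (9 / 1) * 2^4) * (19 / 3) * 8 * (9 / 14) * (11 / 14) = 507870 / 49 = 10364.69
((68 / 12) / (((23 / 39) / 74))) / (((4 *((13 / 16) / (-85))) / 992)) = -424298240 / 23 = -18447749.57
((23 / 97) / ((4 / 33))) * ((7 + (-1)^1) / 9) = 253 / 194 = 1.30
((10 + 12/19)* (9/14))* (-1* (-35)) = 4545/19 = 239.21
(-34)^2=1156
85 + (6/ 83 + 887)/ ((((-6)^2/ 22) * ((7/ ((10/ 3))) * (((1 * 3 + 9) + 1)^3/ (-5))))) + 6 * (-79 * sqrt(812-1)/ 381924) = 2909221390/ 34464339-79 * sqrt(811)/ 63654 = 84.38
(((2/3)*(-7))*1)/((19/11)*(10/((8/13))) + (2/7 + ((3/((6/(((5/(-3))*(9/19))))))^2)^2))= -2247776608/13668813891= -0.16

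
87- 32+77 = 132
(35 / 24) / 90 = 7 / 432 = 0.02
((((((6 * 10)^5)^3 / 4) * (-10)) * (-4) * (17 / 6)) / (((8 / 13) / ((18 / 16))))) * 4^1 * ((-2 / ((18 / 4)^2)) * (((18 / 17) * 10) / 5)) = -20374682664960000000000000000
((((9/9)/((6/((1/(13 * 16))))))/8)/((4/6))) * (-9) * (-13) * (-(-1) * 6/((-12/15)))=-0.13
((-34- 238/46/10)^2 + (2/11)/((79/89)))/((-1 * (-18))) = 6086722861/91940200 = 66.20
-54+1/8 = -431/8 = -53.88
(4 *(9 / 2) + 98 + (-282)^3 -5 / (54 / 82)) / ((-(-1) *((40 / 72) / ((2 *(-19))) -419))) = 23008726742 / 429909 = 53519.99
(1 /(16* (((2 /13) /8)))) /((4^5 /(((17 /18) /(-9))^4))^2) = 0.00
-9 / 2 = -4.50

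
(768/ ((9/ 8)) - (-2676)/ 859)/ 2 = 883630/ 2577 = 342.89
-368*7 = -2576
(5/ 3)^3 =125/ 27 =4.63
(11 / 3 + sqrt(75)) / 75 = 11 / 225 + sqrt(3) / 15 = 0.16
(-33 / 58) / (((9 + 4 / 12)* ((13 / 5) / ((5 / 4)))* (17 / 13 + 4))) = -825 / 149408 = -0.01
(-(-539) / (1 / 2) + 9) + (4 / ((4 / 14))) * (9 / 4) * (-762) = -22916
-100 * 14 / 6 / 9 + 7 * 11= 1379 / 27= 51.07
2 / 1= 2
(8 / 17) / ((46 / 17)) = 4 / 23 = 0.17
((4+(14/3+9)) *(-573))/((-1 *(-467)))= -10123/467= -21.68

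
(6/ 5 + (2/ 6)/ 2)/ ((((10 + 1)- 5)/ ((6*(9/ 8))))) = 123/ 80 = 1.54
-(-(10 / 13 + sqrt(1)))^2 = -529 / 169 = -3.13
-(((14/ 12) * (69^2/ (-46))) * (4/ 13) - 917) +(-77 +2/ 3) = 34235/ 39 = 877.82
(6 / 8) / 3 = 0.25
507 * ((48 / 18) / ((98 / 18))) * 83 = 1009944 / 49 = 20611.10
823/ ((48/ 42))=5761/ 8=720.12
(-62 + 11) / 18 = -17 / 6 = -2.83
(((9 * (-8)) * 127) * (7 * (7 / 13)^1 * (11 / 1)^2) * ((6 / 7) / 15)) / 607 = -392.60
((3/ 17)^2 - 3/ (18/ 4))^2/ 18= 303601/ 13530402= 0.02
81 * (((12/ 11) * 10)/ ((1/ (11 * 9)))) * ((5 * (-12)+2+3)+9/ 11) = -52138080/ 11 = -4739825.45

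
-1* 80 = -80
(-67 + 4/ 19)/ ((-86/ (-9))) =-11421/ 1634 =-6.99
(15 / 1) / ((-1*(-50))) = 3 / 10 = 0.30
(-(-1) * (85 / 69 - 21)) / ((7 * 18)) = -682 / 4347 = -0.16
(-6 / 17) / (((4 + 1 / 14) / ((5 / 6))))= -70 / 969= -0.07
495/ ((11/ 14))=630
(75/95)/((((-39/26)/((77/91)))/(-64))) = 7040/247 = 28.50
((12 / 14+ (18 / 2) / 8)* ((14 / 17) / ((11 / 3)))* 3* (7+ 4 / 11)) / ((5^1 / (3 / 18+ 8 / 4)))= 350649 / 82280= 4.26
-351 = -351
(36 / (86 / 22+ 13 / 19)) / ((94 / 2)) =627 / 3760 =0.17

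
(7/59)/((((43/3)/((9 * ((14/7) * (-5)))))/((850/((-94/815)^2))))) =-266769365625/5604233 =-47601.41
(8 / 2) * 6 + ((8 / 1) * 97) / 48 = 241 / 6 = 40.17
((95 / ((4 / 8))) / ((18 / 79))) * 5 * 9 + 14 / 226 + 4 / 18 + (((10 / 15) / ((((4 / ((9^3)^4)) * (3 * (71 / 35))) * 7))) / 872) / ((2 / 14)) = 1121734338592691 / 125929008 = 8907672.32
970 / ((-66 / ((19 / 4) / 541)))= -9215 / 71412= -0.13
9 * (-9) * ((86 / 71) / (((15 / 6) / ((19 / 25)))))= -264708 / 8875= -29.83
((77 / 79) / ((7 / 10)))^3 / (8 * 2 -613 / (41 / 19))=-54571000 / 5418991649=-0.01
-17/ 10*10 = -17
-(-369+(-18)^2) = 45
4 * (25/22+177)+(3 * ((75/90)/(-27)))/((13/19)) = 5501231/7722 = 712.41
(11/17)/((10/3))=33/170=0.19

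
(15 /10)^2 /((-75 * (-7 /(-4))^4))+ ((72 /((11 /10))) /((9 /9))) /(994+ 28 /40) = 1198752 /19147975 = 0.06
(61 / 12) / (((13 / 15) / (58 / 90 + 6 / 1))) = 1403 / 36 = 38.97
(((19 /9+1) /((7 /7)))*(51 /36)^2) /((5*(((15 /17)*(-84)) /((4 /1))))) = -4913 /72900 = -0.07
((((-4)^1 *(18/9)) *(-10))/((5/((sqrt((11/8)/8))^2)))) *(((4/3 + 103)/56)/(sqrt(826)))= 3443 *sqrt(826)/555072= 0.18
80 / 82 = 40 / 41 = 0.98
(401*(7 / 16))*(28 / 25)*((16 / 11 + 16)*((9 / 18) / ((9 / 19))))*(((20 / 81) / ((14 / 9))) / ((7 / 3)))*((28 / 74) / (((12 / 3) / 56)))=23893184 / 18315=1304.57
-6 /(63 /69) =-46 /7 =-6.57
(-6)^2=36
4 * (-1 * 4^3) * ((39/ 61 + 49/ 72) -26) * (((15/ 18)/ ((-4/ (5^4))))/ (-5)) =270987500/ 1647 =164534.00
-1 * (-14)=14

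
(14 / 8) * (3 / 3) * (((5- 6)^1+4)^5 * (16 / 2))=3402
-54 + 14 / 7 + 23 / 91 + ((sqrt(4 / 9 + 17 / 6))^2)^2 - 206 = -7282649 / 29484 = -247.00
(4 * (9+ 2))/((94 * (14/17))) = 187/329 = 0.57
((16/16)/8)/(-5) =-1/40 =-0.02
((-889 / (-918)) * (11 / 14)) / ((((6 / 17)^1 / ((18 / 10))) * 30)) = 1397 / 10800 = 0.13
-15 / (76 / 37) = -555 / 76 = -7.30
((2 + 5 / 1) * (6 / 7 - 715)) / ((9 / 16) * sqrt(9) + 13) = -79984 / 235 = -340.36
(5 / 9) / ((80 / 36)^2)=9 / 80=0.11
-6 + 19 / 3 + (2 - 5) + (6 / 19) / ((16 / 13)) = -1099 / 456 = -2.41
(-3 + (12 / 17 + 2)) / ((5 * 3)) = -1 / 51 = -0.02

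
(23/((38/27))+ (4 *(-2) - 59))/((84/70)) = -9625/228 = -42.21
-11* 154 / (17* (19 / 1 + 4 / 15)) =-25410 / 4913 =-5.17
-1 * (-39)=39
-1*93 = -93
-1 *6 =-6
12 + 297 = 309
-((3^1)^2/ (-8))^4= -6561/ 4096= -1.60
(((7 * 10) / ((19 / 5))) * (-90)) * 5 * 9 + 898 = -1400438 / 19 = -73707.26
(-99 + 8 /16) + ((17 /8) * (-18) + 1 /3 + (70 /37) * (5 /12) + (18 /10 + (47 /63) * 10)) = -5891279 /46620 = -126.37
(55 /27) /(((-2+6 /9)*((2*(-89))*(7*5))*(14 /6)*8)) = 11 /837312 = 0.00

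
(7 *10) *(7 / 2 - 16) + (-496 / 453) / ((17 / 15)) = -2248605 / 2567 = -875.97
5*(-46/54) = -115/27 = -4.26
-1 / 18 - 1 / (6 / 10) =-31 / 18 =-1.72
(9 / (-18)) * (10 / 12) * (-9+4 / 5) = 41 / 12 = 3.42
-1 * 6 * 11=-66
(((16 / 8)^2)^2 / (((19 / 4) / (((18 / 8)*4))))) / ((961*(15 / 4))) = 768 / 91295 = 0.01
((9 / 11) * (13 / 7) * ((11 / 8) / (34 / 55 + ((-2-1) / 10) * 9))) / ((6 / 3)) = -6435 / 12824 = -0.50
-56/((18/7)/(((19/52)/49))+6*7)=-76/525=-0.14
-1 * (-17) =17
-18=-18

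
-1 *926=-926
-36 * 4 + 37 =-107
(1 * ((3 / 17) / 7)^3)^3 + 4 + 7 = 52639934194369241152 / 4785448563124474679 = 11.00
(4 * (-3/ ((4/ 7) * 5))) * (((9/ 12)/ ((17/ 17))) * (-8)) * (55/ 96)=231/ 16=14.44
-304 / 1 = -304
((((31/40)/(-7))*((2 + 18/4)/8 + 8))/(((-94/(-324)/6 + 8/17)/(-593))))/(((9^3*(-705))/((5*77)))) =-3437621/4116000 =-0.84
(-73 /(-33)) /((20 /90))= 219 /22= 9.95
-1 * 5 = -5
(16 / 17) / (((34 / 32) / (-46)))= -11776 / 289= -40.75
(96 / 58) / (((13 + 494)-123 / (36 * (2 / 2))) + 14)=576 / 180119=0.00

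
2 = 2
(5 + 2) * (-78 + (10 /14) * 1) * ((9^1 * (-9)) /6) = 14607 /2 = 7303.50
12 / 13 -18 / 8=-69 / 52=-1.33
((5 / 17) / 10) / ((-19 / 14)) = -7 / 323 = -0.02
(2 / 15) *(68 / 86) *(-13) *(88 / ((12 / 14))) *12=-1089088 / 645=-1688.51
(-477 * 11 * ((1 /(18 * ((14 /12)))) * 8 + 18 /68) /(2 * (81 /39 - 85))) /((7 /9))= 8575983 /326536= 26.26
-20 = -20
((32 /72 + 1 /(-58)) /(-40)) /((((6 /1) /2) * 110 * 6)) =-223 /41342400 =-0.00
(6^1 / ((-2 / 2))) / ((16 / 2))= -3 / 4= -0.75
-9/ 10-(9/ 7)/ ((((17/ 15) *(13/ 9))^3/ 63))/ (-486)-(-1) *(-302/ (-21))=15321766808/ 1133355405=13.52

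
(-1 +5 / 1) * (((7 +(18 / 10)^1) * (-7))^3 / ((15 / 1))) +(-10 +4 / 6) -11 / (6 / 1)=-233786771 / 3750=-62343.14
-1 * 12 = -12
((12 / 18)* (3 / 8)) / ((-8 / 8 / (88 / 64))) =-11 / 32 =-0.34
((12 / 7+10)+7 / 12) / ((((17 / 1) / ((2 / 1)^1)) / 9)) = 3099 / 238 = 13.02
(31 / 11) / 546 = 31 / 6006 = 0.01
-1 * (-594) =594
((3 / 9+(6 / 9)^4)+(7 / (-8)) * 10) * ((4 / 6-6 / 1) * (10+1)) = 117172 / 243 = 482.19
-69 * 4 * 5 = -1380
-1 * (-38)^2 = -1444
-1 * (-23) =23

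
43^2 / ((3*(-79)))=-1849 / 237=-7.80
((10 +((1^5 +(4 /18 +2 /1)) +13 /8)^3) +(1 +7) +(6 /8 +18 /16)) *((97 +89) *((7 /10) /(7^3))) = 1547732443 /30481920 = 50.78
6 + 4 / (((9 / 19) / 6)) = 170 / 3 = 56.67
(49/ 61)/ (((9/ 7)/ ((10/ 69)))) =3430/ 37881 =0.09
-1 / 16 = -0.06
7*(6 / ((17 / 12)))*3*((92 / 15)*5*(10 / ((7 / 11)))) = 728640 / 17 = 42861.18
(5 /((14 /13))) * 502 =2330.71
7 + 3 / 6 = 15 / 2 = 7.50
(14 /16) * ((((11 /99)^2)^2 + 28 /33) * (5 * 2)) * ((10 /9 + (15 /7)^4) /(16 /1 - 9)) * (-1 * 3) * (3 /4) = -52.98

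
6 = 6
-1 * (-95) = 95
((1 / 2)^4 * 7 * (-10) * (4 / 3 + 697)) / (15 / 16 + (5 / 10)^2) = -146650 / 57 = -2572.81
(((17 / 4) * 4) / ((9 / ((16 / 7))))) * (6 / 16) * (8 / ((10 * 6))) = 68 / 315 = 0.22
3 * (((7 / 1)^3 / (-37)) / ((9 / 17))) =-5831 / 111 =-52.53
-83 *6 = -498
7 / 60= 0.12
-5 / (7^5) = -5 / 16807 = -0.00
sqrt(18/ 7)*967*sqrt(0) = 0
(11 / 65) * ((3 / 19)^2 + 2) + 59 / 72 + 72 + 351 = 716613427 / 1689480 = 424.16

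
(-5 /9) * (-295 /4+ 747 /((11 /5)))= -58475 /396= -147.66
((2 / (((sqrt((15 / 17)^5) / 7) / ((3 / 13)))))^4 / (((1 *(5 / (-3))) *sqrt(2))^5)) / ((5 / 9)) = -29042408129868294 *sqrt(2) / 4358062744140625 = -9.42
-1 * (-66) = 66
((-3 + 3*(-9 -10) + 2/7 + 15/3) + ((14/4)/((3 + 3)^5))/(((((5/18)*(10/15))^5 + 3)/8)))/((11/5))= -94215596245/3788386448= -24.87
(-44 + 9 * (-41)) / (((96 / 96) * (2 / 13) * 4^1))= -5369 / 8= -671.12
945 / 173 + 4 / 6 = 3181 / 519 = 6.13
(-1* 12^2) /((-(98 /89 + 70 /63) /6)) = 173016 /443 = 390.56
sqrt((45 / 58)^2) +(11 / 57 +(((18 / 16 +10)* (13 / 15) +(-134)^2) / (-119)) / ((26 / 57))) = -67511427299 / 204575280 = -330.01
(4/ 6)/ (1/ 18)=12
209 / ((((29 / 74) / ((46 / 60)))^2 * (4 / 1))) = 151358009 / 756900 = 199.97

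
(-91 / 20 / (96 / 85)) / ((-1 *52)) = 119 / 1536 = 0.08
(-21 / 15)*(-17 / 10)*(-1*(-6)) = 357 / 25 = 14.28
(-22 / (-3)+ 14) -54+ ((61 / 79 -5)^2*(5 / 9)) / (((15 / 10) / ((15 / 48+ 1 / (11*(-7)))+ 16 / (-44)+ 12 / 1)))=1202836177 / 25950078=46.35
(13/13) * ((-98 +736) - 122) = 516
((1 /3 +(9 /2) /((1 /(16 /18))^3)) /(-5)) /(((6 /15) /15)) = -26.20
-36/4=-9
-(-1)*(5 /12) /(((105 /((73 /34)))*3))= 73 /25704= 0.00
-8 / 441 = -0.02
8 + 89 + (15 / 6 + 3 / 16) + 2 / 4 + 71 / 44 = 17917 / 176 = 101.80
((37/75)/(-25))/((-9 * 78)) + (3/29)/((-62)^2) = 4036681/73365142500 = 0.00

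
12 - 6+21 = 27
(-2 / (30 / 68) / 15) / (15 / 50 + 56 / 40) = -8 / 45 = -0.18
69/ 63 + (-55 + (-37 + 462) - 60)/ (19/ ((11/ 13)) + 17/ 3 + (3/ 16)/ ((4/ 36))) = 3799277/ 330519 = 11.49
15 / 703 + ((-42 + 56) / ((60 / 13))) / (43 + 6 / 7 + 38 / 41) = 24144101 / 271069770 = 0.09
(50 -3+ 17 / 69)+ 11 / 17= 56179 / 1173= 47.89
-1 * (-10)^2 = -100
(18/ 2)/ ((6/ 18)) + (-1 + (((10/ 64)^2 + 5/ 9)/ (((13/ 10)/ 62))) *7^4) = 1989947227/ 29952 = 66437.87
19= 19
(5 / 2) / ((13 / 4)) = 10 / 13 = 0.77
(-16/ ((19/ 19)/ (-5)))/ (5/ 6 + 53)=480/ 323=1.49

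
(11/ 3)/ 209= 1/ 57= 0.02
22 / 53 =0.42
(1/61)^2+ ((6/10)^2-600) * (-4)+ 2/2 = 2399.56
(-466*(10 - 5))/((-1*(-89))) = -2330/89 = -26.18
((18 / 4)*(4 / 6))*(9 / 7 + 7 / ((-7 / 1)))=6 / 7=0.86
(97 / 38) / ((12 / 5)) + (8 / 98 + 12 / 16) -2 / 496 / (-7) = 328289 / 173166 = 1.90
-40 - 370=-410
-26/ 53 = -0.49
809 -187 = 622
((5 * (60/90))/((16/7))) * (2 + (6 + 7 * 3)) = 42.29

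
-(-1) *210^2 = 44100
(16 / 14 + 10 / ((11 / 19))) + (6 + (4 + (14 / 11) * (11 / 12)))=13667 / 462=29.58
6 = 6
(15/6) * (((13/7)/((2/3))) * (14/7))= 195/14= 13.93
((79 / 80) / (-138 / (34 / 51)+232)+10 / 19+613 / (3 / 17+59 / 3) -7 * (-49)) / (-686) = -3600040253 / 6595204000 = -0.55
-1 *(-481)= 481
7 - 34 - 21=-48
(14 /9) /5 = 14 /45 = 0.31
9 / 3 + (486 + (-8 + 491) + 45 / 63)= 6809 / 7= 972.71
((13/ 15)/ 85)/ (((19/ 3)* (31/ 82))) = 1066/ 250325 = 0.00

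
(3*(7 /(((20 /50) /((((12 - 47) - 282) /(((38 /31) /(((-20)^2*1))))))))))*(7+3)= -54307105.26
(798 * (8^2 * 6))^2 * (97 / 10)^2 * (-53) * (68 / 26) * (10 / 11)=-796042932570095616 / 715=-1113346758839294.57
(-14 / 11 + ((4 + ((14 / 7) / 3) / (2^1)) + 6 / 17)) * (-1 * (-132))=7660 / 17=450.59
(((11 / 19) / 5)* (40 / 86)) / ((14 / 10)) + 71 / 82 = 424089 / 468958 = 0.90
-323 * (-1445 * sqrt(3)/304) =24565 * sqrt(3)/16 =2659.24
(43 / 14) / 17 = 43 / 238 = 0.18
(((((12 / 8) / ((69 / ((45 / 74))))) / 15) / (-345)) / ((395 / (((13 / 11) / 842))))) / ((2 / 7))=-91 / 2864304990800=-0.00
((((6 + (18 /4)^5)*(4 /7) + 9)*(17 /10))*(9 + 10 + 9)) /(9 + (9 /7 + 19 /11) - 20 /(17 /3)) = 265901097 /44420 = 5986.07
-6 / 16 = -3 / 8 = -0.38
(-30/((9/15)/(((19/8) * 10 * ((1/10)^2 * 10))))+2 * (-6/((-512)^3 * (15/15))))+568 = 15074328579/33554432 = 449.25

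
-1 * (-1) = 1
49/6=8.17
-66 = -66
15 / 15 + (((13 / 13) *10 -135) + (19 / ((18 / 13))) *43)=8389 / 18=466.06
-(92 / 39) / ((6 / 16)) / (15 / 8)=-5888 / 1755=-3.35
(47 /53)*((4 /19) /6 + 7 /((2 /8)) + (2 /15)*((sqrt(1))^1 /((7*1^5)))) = 16544 /665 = 24.88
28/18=14/9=1.56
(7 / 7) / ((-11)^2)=1 / 121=0.01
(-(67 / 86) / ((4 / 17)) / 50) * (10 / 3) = -1139 / 5160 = -0.22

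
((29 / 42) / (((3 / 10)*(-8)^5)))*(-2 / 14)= 145 / 14450688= 0.00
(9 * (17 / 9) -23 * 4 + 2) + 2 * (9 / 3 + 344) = 621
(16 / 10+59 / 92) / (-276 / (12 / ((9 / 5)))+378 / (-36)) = -1031 / 23874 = -0.04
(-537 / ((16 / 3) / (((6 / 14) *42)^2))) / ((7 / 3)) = -391473 / 28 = -13981.18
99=99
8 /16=0.50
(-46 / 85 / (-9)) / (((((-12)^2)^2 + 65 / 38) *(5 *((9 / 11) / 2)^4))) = 409479488 / 19776338262225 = 0.00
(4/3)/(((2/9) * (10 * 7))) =3/35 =0.09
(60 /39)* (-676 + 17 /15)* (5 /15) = -40492 /117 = -346.09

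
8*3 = 24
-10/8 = -5/4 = -1.25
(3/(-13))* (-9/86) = 27/1118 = 0.02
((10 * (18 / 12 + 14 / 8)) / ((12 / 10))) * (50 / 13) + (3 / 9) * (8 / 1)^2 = 251 / 2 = 125.50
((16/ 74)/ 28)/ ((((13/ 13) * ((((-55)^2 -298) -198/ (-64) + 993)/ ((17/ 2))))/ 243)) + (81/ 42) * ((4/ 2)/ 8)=40025799/ 82285336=0.49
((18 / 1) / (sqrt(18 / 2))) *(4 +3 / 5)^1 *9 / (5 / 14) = 17388 / 25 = 695.52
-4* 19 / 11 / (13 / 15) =-1140 / 143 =-7.97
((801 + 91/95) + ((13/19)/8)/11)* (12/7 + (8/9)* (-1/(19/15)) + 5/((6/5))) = 4153.54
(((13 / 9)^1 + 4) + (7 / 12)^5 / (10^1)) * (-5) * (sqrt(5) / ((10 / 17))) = -230593559 * sqrt(5) / 4976640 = -103.61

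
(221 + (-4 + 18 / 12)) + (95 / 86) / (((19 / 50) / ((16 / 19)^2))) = 6847551 / 31046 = 220.56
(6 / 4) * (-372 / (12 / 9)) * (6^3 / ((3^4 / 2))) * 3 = -6696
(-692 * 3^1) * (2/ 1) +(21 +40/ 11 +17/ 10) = -4125.66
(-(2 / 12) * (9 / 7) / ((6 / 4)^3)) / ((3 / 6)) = -0.13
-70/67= -1.04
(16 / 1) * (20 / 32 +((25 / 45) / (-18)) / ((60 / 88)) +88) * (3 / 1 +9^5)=6779130232 / 81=83692965.83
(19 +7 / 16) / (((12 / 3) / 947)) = 294517 / 64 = 4601.83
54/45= 6/5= 1.20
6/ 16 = 3/ 8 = 0.38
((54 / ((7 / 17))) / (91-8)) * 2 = 3.16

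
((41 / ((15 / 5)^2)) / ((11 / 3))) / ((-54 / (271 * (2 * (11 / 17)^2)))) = -122221 / 23409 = -5.22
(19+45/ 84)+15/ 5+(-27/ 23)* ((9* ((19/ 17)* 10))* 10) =-12680879/ 10948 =-1158.28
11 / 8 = 1.38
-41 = -41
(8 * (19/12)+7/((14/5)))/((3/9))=91/2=45.50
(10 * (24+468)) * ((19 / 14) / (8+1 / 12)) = 560880 / 679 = 826.04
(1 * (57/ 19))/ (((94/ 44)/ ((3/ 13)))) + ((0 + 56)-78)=-13244/ 611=-21.68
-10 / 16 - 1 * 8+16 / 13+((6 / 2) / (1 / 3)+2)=375 / 104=3.61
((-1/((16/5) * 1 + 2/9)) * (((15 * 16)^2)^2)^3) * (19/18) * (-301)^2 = -11226217850540906250240000000000000/11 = -1020565259140082386385455000000000.00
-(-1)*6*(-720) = -4320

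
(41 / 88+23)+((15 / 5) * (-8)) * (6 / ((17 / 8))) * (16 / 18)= -55007 / 1496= -36.77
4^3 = 64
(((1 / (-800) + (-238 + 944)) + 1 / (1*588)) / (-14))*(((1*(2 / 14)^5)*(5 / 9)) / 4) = -83025653 / 199231522560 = -0.00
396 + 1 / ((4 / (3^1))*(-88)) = 139389 / 352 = 395.99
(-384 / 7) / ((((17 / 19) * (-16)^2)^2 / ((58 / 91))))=-31407 / 47127808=-0.00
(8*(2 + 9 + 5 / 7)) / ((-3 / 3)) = -93.71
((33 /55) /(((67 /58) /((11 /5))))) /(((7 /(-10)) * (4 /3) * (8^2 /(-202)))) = 289971 /75040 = 3.86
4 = 4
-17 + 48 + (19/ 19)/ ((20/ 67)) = 34.35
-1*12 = -12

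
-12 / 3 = -4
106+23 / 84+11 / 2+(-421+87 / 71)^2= 176322.53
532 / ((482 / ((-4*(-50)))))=53200 / 241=220.75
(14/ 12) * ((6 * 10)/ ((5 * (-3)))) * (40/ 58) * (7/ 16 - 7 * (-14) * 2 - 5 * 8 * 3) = -42805/ 174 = -246.01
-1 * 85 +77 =-8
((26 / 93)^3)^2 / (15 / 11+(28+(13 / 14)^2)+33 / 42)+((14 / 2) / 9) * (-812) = -27320088908015044708 / 43258410655583589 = -631.56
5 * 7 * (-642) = -22470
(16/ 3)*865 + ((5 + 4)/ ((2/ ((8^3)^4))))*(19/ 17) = 17626546018064/ 51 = 345618549373.80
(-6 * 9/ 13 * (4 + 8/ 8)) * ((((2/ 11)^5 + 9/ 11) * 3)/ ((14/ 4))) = -213517620/ 14655641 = -14.57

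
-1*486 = -486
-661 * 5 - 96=-3401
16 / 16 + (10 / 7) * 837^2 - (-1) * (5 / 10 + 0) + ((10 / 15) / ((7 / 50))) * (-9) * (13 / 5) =14009841 / 14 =1000702.93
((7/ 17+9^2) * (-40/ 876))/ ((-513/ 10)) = 138400/ 1909899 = 0.07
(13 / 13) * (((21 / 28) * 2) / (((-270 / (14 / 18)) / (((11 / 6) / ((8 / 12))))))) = -0.01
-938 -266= -1204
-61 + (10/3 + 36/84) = -1202/21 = -57.24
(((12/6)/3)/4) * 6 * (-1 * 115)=-115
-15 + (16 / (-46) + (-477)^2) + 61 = 5234217 / 23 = 227574.65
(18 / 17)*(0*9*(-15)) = 0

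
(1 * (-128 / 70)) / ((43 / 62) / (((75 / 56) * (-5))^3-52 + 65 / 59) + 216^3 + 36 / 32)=-57753493587456 / 318293399468490245905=-0.00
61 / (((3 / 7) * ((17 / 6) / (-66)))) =-56364 / 17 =-3315.53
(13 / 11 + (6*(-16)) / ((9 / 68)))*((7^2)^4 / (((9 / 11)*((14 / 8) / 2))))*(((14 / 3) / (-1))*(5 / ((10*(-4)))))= -275522898994 / 81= -3401517271.53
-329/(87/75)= -8225/29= -283.62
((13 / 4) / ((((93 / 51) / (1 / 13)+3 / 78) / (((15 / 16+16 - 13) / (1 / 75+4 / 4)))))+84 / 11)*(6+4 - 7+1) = 458665347 / 14038112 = 32.67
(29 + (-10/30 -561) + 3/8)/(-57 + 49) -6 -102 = -7969/192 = -41.51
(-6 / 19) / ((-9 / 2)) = 4 / 57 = 0.07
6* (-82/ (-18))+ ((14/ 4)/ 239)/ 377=14776913/ 540618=27.33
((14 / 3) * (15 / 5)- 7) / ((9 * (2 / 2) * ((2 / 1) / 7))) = 49 / 18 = 2.72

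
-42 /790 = -21 /395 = -0.05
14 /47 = 0.30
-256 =-256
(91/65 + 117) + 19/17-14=8969/85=105.52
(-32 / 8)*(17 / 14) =-34 / 7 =-4.86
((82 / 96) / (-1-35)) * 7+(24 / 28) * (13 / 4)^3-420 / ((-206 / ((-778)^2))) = 1537554657655 / 1245888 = 1234103.43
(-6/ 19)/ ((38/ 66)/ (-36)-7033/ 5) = 35640/ 158750681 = 0.00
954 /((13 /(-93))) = -88722 /13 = -6824.77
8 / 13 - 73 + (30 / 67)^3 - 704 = -776.29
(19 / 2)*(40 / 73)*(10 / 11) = 3800 / 803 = 4.73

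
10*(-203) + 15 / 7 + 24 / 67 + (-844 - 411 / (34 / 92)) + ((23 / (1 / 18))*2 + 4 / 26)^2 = 918756893213 / 1347437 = 681855.18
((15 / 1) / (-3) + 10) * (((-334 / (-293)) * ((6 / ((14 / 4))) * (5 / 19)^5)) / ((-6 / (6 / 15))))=-4175000 / 5078479049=-0.00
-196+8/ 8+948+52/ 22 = 8309/ 11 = 755.36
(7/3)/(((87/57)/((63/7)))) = 13.76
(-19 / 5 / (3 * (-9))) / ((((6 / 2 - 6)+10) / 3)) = 19 / 315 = 0.06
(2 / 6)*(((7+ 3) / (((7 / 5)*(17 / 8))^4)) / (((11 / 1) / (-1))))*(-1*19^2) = 9241600000 / 6617619393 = 1.40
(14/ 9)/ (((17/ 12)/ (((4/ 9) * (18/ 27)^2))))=896/ 4131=0.22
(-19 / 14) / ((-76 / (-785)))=-785 / 56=-14.02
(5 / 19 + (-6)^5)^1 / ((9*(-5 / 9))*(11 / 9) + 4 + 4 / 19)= 4091.23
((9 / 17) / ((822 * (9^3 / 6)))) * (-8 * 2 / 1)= -16 / 188649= -0.00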